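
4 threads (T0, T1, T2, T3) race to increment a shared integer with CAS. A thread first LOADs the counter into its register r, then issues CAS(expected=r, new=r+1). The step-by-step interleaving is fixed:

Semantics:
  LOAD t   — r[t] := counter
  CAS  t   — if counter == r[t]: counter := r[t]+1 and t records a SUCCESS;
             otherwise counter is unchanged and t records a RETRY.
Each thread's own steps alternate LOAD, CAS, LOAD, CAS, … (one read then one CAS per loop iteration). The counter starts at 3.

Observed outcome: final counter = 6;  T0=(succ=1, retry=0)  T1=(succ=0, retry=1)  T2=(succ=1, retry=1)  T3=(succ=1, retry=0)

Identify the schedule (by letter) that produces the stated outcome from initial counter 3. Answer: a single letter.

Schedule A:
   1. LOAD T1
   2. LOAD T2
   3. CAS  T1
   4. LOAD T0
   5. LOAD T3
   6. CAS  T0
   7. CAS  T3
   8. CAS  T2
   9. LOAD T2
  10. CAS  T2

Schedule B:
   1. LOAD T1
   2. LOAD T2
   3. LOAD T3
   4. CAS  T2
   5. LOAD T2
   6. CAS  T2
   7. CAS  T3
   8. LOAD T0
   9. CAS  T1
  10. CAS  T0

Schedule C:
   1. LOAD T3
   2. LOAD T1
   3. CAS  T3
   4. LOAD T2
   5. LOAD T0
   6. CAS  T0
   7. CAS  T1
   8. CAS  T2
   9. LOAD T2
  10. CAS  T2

C

Run C:
1. LOAD T3 → mem=3 r[T3]=3 [LOAD]
2. LOAD T1 → mem=3 r[T1]=3 [LOAD]
3. CAS T3 → mem=4 r[T3]=3 [OK]
4. LOAD T2 → mem=4 r[T2]=4 [LOAD]
5. LOAD T0 → mem=4 r[T0]=4 [LOAD]
6. CAS T0 → mem=5 r[T0]=4 [OK]
7. CAS T1 → mem=5 r[T1]=3 [RETRY]
8. CAS T2 → mem=5 r[T2]=4 [RETRY]
9. LOAD T2 → mem=5 r[T2]=5 [LOAD]
10. CAS T2 → mem=6 r[T2]=5 [OK]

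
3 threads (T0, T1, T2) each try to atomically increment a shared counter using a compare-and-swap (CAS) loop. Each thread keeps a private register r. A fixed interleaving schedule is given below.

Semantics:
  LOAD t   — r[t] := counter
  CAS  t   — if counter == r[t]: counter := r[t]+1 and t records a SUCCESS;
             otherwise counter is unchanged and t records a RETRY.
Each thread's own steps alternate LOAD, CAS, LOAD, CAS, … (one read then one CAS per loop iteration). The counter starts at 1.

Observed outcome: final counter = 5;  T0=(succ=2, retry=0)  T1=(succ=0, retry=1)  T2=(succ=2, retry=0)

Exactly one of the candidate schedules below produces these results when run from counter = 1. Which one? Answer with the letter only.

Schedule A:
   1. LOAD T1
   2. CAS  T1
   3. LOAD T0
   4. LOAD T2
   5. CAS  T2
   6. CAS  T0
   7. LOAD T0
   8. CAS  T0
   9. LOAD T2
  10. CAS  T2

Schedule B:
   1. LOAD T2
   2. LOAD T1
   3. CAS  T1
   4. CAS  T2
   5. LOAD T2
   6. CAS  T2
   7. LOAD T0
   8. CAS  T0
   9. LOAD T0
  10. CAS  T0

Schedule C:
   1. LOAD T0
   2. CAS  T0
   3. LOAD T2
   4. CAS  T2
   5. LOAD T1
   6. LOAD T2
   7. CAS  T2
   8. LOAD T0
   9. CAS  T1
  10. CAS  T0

C

Tracing schedule C:
   1) LOAD T0:  M=1  r_T0=1
   2) CAS  T0:  M=2  r_T0=1 ✓
   3) LOAD T2:  M=2  r_T2=2
   4) CAS  T2:  M=3  r_T2=2 ✓
   5) LOAD T1:  M=3  r_T1=3
   6) LOAD T2:  M=3  r_T2=3
   7) CAS  T2:  M=4  r_T2=3 ✓
   8) LOAD T0:  M=4  r_T0=4
   9) CAS  T1:  M=4  r_T1=3 ✗
  10) CAS  T0:  M=5  r_T0=4 ✓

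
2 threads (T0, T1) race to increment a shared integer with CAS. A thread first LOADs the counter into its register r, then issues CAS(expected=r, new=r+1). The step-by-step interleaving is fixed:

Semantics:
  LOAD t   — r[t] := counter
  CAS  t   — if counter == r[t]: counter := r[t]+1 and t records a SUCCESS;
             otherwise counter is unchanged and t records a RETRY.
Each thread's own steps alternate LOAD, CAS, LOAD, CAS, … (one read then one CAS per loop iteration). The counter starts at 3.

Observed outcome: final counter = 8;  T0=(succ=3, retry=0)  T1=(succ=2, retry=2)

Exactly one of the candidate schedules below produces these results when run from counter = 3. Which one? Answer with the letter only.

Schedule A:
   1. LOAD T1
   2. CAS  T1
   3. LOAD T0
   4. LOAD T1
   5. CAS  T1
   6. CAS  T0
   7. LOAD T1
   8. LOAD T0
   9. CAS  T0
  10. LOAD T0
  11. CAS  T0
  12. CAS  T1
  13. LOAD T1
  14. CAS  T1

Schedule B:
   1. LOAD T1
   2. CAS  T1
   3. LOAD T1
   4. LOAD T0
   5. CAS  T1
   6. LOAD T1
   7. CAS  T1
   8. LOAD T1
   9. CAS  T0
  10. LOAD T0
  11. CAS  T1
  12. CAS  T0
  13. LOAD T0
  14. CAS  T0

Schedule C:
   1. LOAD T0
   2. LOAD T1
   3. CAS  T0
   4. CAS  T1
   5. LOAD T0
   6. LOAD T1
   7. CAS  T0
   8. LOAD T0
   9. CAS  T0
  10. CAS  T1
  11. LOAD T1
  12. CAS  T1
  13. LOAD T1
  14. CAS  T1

C

Simulating candidate C:
[1] T0.load  rd  (counter 3, T0.r 3)
[2] T1.load  rd  (counter 3, T1.r 3)
[3] T0.cas  hit  (counter 4, T0.r 3)
[4] T1.cas  miss  (counter 4, T1.r 3)
[5] T0.load  rd  (counter 4, T0.r 4)
[6] T1.load  rd  (counter 4, T1.r 4)
[7] T0.cas  hit  (counter 5, T0.r 4)
[8] T0.load  rd  (counter 5, T0.r 5)
[9] T0.cas  hit  (counter 6, T0.r 5)
[10] T1.cas  miss  (counter 6, T1.r 4)
[11] T1.load  rd  (counter 6, T1.r 6)
[12] T1.cas  hit  (counter 7, T1.r 6)
[13] T1.load  rd  (counter 7, T1.r 7)
[14] T1.cas  hit  (counter 8, T1.r 7)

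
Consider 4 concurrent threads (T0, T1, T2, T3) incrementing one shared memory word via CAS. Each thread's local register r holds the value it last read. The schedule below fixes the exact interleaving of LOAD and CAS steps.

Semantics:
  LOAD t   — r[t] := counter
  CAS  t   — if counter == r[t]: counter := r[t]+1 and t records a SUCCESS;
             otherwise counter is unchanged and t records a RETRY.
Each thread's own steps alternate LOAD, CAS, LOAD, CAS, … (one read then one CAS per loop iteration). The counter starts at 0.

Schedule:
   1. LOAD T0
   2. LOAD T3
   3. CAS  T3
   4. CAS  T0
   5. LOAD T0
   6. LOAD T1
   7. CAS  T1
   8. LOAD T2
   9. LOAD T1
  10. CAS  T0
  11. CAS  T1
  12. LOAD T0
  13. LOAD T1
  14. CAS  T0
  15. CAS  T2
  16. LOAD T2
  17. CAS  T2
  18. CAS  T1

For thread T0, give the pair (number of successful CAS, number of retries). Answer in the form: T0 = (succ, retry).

step 1: T0 LOAD ⇒ load; ctr=0 reg=0
step 2: T3 LOAD ⇒ load; ctr=0 reg=0
step 3: T3 CAS ⇒ ok; ctr=1 reg=0
step 4: T0 CAS ⇒ retry; ctr=1 reg=0
step 5: T0 LOAD ⇒ load; ctr=1 reg=1
step 6: T1 LOAD ⇒ load; ctr=1 reg=1
step 7: T1 CAS ⇒ ok; ctr=2 reg=1
step 8: T2 LOAD ⇒ load; ctr=2 reg=2
step 9: T1 LOAD ⇒ load; ctr=2 reg=2
step 10: T0 CAS ⇒ retry; ctr=2 reg=1
step 11: T1 CAS ⇒ ok; ctr=3 reg=2
step 12: T0 LOAD ⇒ load; ctr=3 reg=3
step 13: T1 LOAD ⇒ load; ctr=3 reg=3
step 14: T0 CAS ⇒ ok; ctr=4 reg=3
step 15: T2 CAS ⇒ retry; ctr=4 reg=2
step 16: T2 LOAD ⇒ load; ctr=4 reg=4
step 17: T2 CAS ⇒ ok; ctr=5 reg=4
step 18: T1 CAS ⇒ retry; ctr=5 reg=3

T0 = (1, 2)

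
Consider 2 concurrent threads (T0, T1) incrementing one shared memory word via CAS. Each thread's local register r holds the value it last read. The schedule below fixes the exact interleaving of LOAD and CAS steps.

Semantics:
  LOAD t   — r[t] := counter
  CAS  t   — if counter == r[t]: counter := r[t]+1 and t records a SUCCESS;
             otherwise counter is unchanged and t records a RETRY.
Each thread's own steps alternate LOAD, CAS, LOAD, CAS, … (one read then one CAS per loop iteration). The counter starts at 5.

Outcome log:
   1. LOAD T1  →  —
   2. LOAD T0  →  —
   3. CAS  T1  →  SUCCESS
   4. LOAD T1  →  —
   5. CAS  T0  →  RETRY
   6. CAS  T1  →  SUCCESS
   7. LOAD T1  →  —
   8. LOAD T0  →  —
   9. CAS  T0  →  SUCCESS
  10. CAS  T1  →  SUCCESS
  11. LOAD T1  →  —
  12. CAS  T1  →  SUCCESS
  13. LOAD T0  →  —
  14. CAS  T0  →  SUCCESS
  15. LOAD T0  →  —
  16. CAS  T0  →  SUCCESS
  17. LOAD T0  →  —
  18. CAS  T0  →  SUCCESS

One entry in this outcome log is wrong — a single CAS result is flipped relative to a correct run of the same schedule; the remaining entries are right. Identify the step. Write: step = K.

step = 10

Re-executing:
step 1: T1 LOAD ⇒ load; ctr=5 reg=5
step 2: T0 LOAD ⇒ load; ctr=5 reg=5
step 3: T1 CAS ⇒ ok; ctr=6 reg=5
step 4: T1 LOAD ⇒ load; ctr=6 reg=6
step 5: T0 CAS ⇒ retry; ctr=6 reg=5
step 6: T1 CAS ⇒ ok; ctr=7 reg=6
step 7: T1 LOAD ⇒ load; ctr=7 reg=7
step 8: T0 LOAD ⇒ load; ctr=7 reg=7
step 9: T0 CAS ⇒ ok; ctr=8 reg=7
step 10: T1 CAS ⇒ retry; ctr=8 reg=7
step 11: T1 LOAD ⇒ load; ctr=8 reg=8
step 12: T1 CAS ⇒ ok; ctr=9 reg=8
step 13: T0 LOAD ⇒ load; ctr=9 reg=9
step 14: T0 CAS ⇒ ok; ctr=10 reg=9
step 15: T0 LOAD ⇒ load; ctr=10 reg=10
step 16: T0 CAS ⇒ ok; ctr=11 reg=10
step 17: T0 LOAD ⇒ load; ctr=11 reg=11
step 18: T0 CAS ⇒ ok; ctr=12 reg=11
Flip is step 10.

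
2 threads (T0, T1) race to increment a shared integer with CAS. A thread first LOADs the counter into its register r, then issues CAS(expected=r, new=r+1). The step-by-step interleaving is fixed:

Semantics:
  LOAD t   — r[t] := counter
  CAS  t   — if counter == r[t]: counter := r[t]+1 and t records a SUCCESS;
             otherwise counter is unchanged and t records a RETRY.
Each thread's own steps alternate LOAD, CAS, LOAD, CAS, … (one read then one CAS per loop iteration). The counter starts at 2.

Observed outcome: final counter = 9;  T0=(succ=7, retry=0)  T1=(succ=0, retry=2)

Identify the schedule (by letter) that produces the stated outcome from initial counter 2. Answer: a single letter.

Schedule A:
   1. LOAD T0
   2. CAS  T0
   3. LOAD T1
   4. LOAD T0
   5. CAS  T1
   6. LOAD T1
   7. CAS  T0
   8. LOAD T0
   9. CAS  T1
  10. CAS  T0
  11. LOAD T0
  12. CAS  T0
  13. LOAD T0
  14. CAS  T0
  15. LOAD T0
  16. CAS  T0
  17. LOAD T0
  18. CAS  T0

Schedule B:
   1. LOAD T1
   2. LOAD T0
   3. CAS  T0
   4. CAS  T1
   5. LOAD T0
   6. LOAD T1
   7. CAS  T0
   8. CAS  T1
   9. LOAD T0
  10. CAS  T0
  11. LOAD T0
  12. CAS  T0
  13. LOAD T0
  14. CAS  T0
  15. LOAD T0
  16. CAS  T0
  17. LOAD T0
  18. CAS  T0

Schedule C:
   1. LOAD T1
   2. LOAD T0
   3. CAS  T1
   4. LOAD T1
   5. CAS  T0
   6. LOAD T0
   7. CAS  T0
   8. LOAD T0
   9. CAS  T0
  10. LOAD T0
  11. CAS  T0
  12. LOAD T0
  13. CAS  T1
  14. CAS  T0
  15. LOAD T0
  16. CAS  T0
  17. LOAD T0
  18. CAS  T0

Run B:
   1) LOAD T1:  M=2  r_T1=2
   2) LOAD T0:  M=2  r_T0=2
   3) CAS  T0:  M=3  r_T0=2 ✓
   4) CAS  T1:  M=3  r_T1=2 ✗
   5) LOAD T0:  M=3  r_T0=3
   6) LOAD T1:  M=3  r_T1=3
   7) CAS  T0:  M=4  r_T0=3 ✓
   8) CAS  T1:  M=4  r_T1=3 ✗
   9) LOAD T0:  M=4  r_T0=4
  10) CAS  T0:  M=5  r_T0=4 ✓
  11) LOAD T0:  M=5  r_T0=5
  12) CAS  T0:  M=6  r_T0=5 ✓
  13) LOAD T0:  M=6  r_T0=6
  14) CAS  T0:  M=7  r_T0=6 ✓
  15) LOAD T0:  M=7  r_T0=7
  16) CAS  T0:  M=8  r_T0=7 ✓
  17) LOAD T0:  M=8  r_T0=8
  18) CAS  T0:  M=9  r_T0=8 ✓

B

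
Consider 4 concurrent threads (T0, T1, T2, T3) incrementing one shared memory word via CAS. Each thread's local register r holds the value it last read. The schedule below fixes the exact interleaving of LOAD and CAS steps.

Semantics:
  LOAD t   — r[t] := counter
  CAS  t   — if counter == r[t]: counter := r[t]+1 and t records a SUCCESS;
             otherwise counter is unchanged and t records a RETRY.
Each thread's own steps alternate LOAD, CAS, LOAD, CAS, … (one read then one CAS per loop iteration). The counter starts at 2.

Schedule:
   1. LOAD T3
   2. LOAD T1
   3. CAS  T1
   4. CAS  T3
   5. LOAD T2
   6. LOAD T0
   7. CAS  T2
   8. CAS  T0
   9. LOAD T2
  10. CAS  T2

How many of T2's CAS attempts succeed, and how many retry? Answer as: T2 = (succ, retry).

T3 LOAD — after: cnt=2, r=2 — load
T1 LOAD — after: cnt=2, r=2 — load
T1 CAS — after: cnt=3, r=2 — ok
T3 CAS — after: cnt=3, r=2 — retry
T2 LOAD — after: cnt=3, r=3 — load
T0 LOAD — after: cnt=3, r=3 — load
T2 CAS — after: cnt=4, r=3 — ok
T0 CAS — after: cnt=4, r=3 — retry
T2 LOAD — after: cnt=4, r=4 — load
T2 CAS — after: cnt=5, r=4 — ok

T2 = (2, 0)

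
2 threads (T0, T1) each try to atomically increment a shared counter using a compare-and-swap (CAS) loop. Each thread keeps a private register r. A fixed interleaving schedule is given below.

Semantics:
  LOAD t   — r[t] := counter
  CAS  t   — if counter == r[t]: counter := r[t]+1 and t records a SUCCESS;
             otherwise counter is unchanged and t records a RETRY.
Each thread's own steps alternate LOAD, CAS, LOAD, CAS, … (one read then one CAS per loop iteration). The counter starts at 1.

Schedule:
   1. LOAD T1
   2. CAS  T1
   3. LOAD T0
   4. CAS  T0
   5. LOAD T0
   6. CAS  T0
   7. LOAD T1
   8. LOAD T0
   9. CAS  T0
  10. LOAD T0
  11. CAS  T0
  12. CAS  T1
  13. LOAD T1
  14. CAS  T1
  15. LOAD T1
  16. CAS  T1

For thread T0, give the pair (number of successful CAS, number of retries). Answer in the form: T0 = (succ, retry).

[1] T1.load  rd  (counter 1, T1.r 1)
[2] T1.cas  hit  (counter 2, T1.r 1)
[3] T0.load  rd  (counter 2, T0.r 2)
[4] T0.cas  hit  (counter 3, T0.r 2)
[5] T0.load  rd  (counter 3, T0.r 3)
[6] T0.cas  hit  (counter 4, T0.r 3)
[7] T1.load  rd  (counter 4, T1.r 4)
[8] T0.load  rd  (counter 4, T0.r 4)
[9] T0.cas  hit  (counter 5, T0.r 4)
[10] T0.load  rd  (counter 5, T0.r 5)
[11] T0.cas  hit  (counter 6, T0.r 5)
[12] T1.cas  miss  (counter 6, T1.r 4)
[13] T1.load  rd  (counter 6, T1.r 6)
[14] T1.cas  hit  (counter 7, T1.r 6)
[15] T1.load  rd  (counter 7, T1.r 7)
[16] T1.cas  hit  (counter 8, T1.r 7)

T0 = (4, 0)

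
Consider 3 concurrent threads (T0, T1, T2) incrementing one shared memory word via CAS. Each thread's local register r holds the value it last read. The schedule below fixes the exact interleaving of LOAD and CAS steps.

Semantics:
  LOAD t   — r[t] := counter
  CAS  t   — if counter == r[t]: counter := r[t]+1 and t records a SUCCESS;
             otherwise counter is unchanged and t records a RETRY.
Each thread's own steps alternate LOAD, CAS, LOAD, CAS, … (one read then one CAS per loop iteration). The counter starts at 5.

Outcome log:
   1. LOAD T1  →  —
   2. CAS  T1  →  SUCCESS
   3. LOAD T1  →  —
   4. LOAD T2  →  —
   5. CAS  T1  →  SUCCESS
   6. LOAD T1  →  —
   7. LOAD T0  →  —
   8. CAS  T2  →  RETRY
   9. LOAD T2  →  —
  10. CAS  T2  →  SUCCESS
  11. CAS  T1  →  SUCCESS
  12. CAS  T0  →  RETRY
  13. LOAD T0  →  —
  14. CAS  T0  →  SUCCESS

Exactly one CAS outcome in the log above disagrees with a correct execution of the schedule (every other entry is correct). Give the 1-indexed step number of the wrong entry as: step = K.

Correct run:
step 1: T1 LOAD ⇒ load; ctr=5 reg=5
step 2: T1 CAS ⇒ ok; ctr=6 reg=5
step 3: T1 LOAD ⇒ load; ctr=6 reg=6
step 4: T2 LOAD ⇒ load; ctr=6 reg=6
step 5: T1 CAS ⇒ ok; ctr=7 reg=6
step 6: T1 LOAD ⇒ load; ctr=7 reg=7
step 7: T0 LOAD ⇒ load; ctr=7 reg=7
step 8: T2 CAS ⇒ retry; ctr=7 reg=6
step 9: T2 LOAD ⇒ load; ctr=7 reg=7
step 10: T2 CAS ⇒ ok; ctr=8 reg=7
step 11: T1 CAS ⇒ retry; ctr=8 reg=7
step 12: T0 CAS ⇒ retry; ctr=8 reg=7
step 13: T0 LOAD ⇒ load; ctr=8 reg=8
step 14: T0 CAS ⇒ ok; ctr=9 reg=8
Mismatch at 11.

step = 11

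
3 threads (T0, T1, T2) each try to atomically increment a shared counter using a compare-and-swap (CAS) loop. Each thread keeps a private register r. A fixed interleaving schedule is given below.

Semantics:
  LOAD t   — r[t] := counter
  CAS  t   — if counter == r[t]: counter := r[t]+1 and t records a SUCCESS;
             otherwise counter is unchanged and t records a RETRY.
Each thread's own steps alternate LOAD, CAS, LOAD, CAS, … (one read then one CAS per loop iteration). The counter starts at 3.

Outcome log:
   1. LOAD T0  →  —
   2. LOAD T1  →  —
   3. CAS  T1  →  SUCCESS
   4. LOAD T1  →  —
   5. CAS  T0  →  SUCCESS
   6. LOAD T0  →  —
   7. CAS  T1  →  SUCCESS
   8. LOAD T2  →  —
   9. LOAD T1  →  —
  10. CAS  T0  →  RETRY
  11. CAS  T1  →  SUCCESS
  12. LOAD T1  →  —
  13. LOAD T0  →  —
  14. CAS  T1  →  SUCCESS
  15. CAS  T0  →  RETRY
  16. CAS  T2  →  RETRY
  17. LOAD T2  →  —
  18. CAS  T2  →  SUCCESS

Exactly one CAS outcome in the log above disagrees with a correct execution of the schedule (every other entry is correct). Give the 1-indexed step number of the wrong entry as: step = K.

Correct run:
T0 LOAD — after: cnt=3, r=3 — load
T1 LOAD — after: cnt=3, r=3 — load
T1 CAS — after: cnt=4, r=3 — ok
T1 LOAD — after: cnt=4, r=4 — load
T0 CAS — after: cnt=4, r=3 — retry
T0 LOAD — after: cnt=4, r=4 — load
T1 CAS — after: cnt=5, r=4 — ok
T2 LOAD — after: cnt=5, r=5 — load
T1 LOAD — after: cnt=5, r=5 — load
T0 CAS — after: cnt=5, r=4 — retry
T1 CAS — after: cnt=6, r=5 — ok
T1 LOAD — after: cnt=6, r=6 — load
T0 LOAD — after: cnt=6, r=6 — load
T1 CAS — after: cnt=7, r=6 — ok
T0 CAS — after: cnt=7, r=6 — retry
T2 CAS — after: cnt=7, r=5 — retry
T2 LOAD — after: cnt=7, r=7 — load
T2 CAS — after: cnt=8, r=7 — ok
Mismatch at 5.

step = 5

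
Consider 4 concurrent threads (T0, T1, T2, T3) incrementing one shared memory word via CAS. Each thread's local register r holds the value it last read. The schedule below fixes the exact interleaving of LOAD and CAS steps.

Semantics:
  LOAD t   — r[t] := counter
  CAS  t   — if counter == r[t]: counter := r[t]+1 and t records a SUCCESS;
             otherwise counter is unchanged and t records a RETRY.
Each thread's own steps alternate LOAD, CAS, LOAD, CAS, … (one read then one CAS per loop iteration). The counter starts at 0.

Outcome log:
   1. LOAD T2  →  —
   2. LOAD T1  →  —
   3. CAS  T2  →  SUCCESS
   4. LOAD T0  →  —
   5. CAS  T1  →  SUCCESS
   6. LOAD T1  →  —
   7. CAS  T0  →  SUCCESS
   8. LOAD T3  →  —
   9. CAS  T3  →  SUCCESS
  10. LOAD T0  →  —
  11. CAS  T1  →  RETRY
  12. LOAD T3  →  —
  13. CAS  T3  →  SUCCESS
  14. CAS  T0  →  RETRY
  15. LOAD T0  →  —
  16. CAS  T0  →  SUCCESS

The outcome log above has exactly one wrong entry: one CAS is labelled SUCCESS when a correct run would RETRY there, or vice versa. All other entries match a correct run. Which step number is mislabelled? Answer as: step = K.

Reference trace:
   1) LOAD T2:  M=0  r_T2=0
   2) LOAD T1:  M=0  r_T1=0
   3) CAS  T2:  M=1  r_T2=0 ✓
   4) LOAD T0:  M=1  r_T0=1
   5) CAS  T1:  M=1  r_T1=0 ✗
   6) LOAD T1:  M=1  r_T1=1
   7) CAS  T0:  M=2  r_T0=1 ✓
   8) LOAD T3:  M=2  r_T3=2
   9) CAS  T3:  M=3  r_T3=2 ✓
  10) LOAD T0:  M=3  r_T0=3
  11) CAS  T1:  M=3  r_T1=1 ✗
  12) LOAD T3:  M=3  r_T3=3
  13) CAS  T3:  M=4  r_T3=3 ✓
  14) CAS  T0:  M=4  r_T0=3 ✗
  15) LOAD T0:  M=4  r_T0=4
  16) CAS  T0:  M=5  r_T0=4 ✓
Mismatch at 5.

step = 5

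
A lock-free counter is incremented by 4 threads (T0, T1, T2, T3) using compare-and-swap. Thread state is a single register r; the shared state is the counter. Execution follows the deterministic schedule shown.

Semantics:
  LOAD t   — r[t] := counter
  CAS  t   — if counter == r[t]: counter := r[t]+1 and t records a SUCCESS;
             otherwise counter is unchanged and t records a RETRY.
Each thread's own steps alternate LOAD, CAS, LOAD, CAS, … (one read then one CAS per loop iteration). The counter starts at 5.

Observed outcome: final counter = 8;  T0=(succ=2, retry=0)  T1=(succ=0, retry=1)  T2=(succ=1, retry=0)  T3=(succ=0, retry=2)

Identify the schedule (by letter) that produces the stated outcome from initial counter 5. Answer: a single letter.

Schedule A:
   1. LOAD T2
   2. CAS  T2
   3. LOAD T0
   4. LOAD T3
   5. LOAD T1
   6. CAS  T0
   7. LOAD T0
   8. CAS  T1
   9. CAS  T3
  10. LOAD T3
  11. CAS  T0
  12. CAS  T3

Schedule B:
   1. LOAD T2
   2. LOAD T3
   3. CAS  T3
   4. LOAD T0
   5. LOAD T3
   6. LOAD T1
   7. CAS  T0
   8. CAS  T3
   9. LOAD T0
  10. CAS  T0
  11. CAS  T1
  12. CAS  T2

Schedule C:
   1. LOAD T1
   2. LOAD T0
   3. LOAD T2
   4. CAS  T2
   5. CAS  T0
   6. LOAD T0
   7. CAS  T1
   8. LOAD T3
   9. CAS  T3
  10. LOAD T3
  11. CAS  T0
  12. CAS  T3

Tracing schedule A:
#1 T2 reads 5
#2 T2 CAS(5→6) writes; counter now 6
#3 T0 reads 6
#4 T3 reads 6
#5 T1 reads 6
#6 T0 CAS(6→7) writes; counter now 7
#7 T0 reads 7
#8 T1 CAS(6→7) fails; counter now 7
#9 T3 CAS(6→7) fails; counter now 7
#10 T3 reads 7
#11 T0 CAS(7→8) writes; counter now 8
#12 T3 CAS(7→8) fails; counter now 8

A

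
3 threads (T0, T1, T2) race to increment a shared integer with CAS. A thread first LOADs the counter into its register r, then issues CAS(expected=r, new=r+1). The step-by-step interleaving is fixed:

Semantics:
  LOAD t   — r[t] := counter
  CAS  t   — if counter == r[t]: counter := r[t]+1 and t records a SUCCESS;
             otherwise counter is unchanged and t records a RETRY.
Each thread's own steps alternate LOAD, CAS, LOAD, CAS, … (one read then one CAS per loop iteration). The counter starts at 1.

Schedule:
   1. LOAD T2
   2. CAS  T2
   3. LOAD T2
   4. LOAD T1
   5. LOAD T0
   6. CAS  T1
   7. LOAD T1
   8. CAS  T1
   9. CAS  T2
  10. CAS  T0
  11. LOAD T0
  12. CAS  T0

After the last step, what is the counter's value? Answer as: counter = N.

   1) LOAD T2:  M=1  r_T2=1
   2) CAS  T2:  M=2  r_T2=1 ✓
   3) LOAD T2:  M=2  r_T2=2
   4) LOAD T1:  M=2  r_T1=2
   5) LOAD T0:  M=2  r_T0=2
   6) CAS  T1:  M=3  r_T1=2 ✓
   7) LOAD T1:  M=3  r_T1=3
   8) CAS  T1:  M=4  r_T1=3 ✓
   9) CAS  T2:  M=4  r_T2=2 ✗
  10) CAS  T0:  M=4  r_T0=2 ✗
  11) LOAD T0:  M=4  r_T0=4
  12) CAS  T0:  M=5  r_T0=4 ✓

counter = 5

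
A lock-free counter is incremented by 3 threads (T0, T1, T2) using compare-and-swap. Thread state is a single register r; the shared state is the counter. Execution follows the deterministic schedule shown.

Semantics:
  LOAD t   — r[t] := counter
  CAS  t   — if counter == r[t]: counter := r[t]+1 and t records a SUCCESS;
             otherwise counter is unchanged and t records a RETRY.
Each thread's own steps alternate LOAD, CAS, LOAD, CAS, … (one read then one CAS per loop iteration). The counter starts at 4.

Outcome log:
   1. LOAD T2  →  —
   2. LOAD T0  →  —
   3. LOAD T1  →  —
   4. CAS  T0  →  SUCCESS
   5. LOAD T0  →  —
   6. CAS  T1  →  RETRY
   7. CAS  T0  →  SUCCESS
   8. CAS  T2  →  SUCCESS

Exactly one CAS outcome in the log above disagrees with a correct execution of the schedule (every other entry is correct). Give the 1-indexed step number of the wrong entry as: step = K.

Reference trace:
step 1: T2 LOAD ⇒ load; ctr=4 reg=4
step 2: T0 LOAD ⇒ load; ctr=4 reg=4
step 3: T1 LOAD ⇒ load; ctr=4 reg=4
step 4: T0 CAS ⇒ ok; ctr=5 reg=4
step 5: T0 LOAD ⇒ load; ctr=5 reg=5
step 6: T1 CAS ⇒ retry; ctr=5 reg=4
step 7: T0 CAS ⇒ ok; ctr=6 reg=5
step 8: T2 CAS ⇒ retry; ctr=6 reg=4
Mismatch at 8.

step = 8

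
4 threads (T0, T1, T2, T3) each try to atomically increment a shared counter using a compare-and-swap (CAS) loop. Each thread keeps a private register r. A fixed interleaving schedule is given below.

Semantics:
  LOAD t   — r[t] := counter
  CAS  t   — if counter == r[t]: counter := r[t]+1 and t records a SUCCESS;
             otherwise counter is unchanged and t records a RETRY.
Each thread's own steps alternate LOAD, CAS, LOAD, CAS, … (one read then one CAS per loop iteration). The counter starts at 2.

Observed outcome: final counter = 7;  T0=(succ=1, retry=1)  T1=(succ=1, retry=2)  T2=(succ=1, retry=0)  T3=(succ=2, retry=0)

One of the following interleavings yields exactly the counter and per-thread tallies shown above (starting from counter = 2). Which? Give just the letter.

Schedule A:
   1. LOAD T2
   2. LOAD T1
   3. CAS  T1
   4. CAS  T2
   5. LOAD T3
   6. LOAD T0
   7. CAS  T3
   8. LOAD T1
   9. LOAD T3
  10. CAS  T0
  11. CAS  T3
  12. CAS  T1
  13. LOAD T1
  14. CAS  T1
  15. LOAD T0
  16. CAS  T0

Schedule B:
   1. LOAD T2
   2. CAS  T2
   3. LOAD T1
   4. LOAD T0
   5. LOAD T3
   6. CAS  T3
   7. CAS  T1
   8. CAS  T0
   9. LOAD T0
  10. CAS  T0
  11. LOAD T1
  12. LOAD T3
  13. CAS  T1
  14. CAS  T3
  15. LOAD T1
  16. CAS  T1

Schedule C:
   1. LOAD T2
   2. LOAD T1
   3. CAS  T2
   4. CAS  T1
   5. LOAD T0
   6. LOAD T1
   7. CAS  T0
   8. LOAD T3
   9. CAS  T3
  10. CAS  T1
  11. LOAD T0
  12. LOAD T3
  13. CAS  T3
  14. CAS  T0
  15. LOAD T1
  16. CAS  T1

C

Tracing schedule C:
T2 LOAD — after: cnt=2, r=2 — load
T1 LOAD — after: cnt=2, r=2 — load
T2 CAS — after: cnt=3, r=2 — ok
T1 CAS — after: cnt=3, r=2 — retry
T0 LOAD — after: cnt=3, r=3 — load
T1 LOAD — after: cnt=3, r=3 — load
T0 CAS — after: cnt=4, r=3 — ok
T3 LOAD — after: cnt=4, r=4 — load
T3 CAS — after: cnt=5, r=4 — ok
T1 CAS — after: cnt=5, r=3 — retry
T0 LOAD — after: cnt=5, r=5 — load
T3 LOAD — after: cnt=5, r=5 — load
T3 CAS — after: cnt=6, r=5 — ok
T0 CAS — after: cnt=6, r=5 — retry
T1 LOAD — after: cnt=6, r=6 — load
T1 CAS — after: cnt=7, r=6 — ok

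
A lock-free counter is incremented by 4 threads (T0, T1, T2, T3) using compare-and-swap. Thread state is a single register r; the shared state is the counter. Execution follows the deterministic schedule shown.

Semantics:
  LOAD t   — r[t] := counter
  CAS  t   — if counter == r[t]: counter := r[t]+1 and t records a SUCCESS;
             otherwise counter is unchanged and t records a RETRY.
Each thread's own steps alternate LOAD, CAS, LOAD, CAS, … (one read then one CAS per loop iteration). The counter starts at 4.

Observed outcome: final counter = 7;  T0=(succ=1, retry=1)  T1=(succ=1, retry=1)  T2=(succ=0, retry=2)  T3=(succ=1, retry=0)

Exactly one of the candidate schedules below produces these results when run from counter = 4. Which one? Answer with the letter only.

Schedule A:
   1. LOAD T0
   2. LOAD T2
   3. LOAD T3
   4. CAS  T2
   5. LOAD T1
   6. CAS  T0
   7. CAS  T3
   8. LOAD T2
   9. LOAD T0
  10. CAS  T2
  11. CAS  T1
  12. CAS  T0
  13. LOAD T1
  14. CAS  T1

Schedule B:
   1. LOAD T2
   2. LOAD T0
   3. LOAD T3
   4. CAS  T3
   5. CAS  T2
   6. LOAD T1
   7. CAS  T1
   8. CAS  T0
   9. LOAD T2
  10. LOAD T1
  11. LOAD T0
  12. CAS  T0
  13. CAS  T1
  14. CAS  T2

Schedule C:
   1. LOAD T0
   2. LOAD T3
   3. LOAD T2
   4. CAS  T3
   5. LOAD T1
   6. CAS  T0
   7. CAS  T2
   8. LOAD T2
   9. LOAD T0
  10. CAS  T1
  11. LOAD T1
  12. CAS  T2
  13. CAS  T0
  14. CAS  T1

Simulating candidate B:
step 1: T2 LOAD ⇒ load; ctr=4 reg=4
step 2: T0 LOAD ⇒ load; ctr=4 reg=4
step 3: T3 LOAD ⇒ load; ctr=4 reg=4
step 4: T3 CAS ⇒ ok; ctr=5 reg=4
step 5: T2 CAS ⇒ retry; ctr=5 reg=4
step 6: T1 LOAD ⇒ load; ctr=5 reg=5
step 7: T1 CAS ⇒ ok; ctr=6 reg=5
step 8: T0 CAS ⇒ retry; ctr=6 reg=4
step 9: T2 LOAD ⇒ load; ctr=6 reg=6
step 10: T1 LOAD ⇒ load; ctr=6 reg=6
step 11: T0 LOAD ⇒ load; ctr=6 reg=6
step 12: T0 CAS ⇒ ok; ctr=7 reg=6
step 13: T1 CAS ⇒ retry; ctr=7 reg=6
step 14: T2 CAS ⇒ retry; ctr=7 reg=6

B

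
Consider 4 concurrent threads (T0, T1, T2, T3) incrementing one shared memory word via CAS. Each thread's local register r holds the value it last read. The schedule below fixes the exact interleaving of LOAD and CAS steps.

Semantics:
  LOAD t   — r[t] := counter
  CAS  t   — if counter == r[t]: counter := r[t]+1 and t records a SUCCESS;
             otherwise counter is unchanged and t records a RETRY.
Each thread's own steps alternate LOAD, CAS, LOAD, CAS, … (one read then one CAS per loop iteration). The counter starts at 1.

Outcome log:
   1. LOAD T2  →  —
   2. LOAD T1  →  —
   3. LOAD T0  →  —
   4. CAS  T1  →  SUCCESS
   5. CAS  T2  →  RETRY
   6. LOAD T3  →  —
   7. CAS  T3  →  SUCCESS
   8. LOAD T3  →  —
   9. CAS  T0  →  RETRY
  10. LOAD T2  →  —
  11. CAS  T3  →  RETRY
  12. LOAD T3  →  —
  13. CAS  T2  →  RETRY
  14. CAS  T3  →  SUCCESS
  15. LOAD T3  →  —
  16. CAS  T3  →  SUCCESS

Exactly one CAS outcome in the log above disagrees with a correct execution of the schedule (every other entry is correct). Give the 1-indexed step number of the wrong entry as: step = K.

step = 11

Correct run:
1. LOAD T2 → mem=1 r[T2]=1 [LOAD]
2. LOAD T1 → mem=1 r[T1]=1 [LOAD]
3. LOAD T0 → mem=1 r[T0]=1 [LOAD]
4. CAS T1 → mem=2 r[T1]=1 [OK]
5. CAS T2 → mem=2 r[T2]=1 [RETRY]
6. LOAD T3 → mem=2 r[T3]=2 [LOAD]
7. CAS T3 → mem=3 r[T3]=2 [OK]
8. LOAD T3 → mem=3 r[T3]=3 [LOAD]
9. CAS T0 → mem=3 r[T0]=1 [RETRY]
10. LOAD T2 → mem=3 r[T2]=3 [LOAD]
11. CAS T3 → mem=4 r[T3]=3 [OK]
12. LOAD T3 → mem=4 r[T3]=4 [LOAD]
13. CAS T2 → mem=4 r[T2]=3 [RETRY]
14. CAS T3 → mem=5 r[T3]=4 [OK]
15. LOAD T3 → mem=5 r[T3]=5 [LOAD]
16. CAS T3 → mem=6 r[T3]=5 [OK]
Log disagrees first at step 11.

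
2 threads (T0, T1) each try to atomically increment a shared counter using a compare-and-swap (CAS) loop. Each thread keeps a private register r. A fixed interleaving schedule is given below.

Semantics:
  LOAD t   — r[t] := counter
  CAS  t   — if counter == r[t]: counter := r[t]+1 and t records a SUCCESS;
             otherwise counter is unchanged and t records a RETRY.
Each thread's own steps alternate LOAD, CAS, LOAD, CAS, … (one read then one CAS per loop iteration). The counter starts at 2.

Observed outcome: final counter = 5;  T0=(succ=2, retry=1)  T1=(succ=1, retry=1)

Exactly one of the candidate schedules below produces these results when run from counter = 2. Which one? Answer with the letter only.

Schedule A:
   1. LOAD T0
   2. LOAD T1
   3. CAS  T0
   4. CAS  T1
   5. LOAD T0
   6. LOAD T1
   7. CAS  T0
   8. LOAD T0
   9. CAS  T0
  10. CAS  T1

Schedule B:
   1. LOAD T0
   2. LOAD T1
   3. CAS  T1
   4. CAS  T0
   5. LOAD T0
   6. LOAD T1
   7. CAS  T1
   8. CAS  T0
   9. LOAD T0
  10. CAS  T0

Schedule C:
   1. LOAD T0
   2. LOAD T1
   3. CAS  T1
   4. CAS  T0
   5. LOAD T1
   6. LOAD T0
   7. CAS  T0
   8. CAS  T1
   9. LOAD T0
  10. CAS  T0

C

Simulating candidate C:
T0 LOAD — after: cnt=2, r=2 — load
T1 LOAD — after: cnt=2, r=2 — load
T1 CAS — after: cnt=3, r=2 — ok
T0 CAS — after: cnt=3, r=2 — retry
T1 LOAD — after: cnt=3, r=3 — load
T0 LOAD — after: cnt=3, r=3 — load
T0 CAS — after: cnt=4, r=3 — ok
T1 CAS — after: cnt=4, r=3 — retry
T0 LOAD — after: cnt=4, r=4 — load
T0 CAS — after: cnt=5, r=4 — ok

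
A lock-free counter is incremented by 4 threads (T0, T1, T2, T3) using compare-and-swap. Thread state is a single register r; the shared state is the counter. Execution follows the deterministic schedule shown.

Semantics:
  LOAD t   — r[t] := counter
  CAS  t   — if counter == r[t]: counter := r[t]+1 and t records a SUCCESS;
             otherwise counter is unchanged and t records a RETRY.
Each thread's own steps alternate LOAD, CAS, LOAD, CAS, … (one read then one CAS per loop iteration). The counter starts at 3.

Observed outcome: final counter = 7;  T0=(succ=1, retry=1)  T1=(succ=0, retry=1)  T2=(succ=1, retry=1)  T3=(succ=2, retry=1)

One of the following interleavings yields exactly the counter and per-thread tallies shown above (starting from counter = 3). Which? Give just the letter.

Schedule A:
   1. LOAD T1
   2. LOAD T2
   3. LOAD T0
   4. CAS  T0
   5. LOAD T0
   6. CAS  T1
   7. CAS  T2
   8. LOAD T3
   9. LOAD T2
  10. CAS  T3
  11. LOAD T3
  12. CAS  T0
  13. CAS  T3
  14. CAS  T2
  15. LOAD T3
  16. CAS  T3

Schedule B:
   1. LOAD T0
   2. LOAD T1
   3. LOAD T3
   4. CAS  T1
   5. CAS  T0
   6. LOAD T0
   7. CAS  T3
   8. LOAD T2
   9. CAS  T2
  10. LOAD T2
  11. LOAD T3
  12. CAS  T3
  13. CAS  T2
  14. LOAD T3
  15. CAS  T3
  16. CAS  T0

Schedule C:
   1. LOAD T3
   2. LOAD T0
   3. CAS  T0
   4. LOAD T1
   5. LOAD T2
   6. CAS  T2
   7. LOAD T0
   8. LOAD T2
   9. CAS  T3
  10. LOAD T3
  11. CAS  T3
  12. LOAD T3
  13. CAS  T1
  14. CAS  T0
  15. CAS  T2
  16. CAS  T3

Simulating candidate C:
[1] T3.load  rd  (counter 3, T3.r 3)
[2] T0.load  rd  (counter 3, T0.r 3)
[3] T0.cas  hit  (counter 4, T0.r 3)
[4] T1.load  rd  (counter 4, T1.r 4)
[5] T2.load  rd  (counter 4, T2.r 4)
[6] T2.cas  hit  (counter 5, T2.r 4)
[7] T0.load  rd  (counter 5, T0.r 5)
[8] T2.load  rd  (counter 5, T2.r 5)
[9] T3.cas  miss  (counter 5, T3.r 3)
[10] T3.load  rd  (counter 5, T3.r 5)
[11] T3.cas  hit  (counter 6, T3.r 5)
[12] T3.load  rd  (counter 6, T3.r 6)
[13] T1.cas  miss  (counter 6, T1.r 4)
[14] T0.cas  miss  (counter 6, T0.r 5)
[15] T2.cas  miss  (counter 6, T2.r 5)
[16] T3.cas  hit  (counter 7, T3.r 6)

C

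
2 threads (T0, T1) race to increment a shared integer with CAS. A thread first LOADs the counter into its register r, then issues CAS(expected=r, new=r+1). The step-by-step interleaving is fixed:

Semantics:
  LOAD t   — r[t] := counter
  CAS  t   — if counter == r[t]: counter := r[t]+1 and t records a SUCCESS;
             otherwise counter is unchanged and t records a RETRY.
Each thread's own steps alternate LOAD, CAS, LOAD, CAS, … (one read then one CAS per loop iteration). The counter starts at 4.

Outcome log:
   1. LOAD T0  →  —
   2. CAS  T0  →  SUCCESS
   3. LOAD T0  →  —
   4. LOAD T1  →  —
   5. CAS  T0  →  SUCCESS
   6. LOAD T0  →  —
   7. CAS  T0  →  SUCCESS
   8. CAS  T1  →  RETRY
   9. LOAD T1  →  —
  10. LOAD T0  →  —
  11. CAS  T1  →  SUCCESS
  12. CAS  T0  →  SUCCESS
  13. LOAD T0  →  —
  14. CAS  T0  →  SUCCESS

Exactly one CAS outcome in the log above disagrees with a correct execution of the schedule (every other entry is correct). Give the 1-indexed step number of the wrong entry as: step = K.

step = 12

Reference trace:
#1 T0 reads 4
#2 T0 CAS(4→5) writes; counter now 5
#3 T0 reads 5
#4 T1 reads 5
#5 T0 CAS(5→6) writes; counter now 6
#6 T0 reads 6
#7 T0 CAS(6→7) writes; counter now 7
#8 T1 CAS(5→6) fails; counter now 7
#9 T1 reads 7
#10 T0 reads 7
#11 T1 CAS(7→8) writes; counter now 8
#12 T0 CAS(7→8) fails; counter now 8
#13 T0 reads 8
#14 T0 CAS(8→9) writes; counter now 9
Log disagrees first at step 12.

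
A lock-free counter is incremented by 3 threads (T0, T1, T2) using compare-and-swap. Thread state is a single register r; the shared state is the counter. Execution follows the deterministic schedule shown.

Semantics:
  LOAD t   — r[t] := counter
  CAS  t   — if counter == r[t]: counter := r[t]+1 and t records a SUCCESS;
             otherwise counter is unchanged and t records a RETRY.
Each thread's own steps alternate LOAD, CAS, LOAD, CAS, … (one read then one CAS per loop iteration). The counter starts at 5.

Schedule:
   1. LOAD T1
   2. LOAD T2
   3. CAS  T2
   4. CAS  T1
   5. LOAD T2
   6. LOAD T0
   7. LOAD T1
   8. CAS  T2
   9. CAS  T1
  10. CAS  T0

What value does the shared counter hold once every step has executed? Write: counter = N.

T1 LOAD — after: cnt=5, r=5 — load
T2 LOAD — after: cnt=5, r=5 — load
T2 CAS — after: cnt=6, r=5 — ok
T1 CAS — after: cnt=6, r=5 — retry
T2 LOAD — after: cnt=6, r=6 — load
T0 LOAD — after: cnt=6, r=6 — load
T1 LOAD — after: cnt=6, r=6 — load
T2 CAS — after: cnt=7, r=6 — ok
T1 CAS — after: cnt=7, r=6 — retry
T0 CAS — after: cnt=7, r=6 — retry

counter = 7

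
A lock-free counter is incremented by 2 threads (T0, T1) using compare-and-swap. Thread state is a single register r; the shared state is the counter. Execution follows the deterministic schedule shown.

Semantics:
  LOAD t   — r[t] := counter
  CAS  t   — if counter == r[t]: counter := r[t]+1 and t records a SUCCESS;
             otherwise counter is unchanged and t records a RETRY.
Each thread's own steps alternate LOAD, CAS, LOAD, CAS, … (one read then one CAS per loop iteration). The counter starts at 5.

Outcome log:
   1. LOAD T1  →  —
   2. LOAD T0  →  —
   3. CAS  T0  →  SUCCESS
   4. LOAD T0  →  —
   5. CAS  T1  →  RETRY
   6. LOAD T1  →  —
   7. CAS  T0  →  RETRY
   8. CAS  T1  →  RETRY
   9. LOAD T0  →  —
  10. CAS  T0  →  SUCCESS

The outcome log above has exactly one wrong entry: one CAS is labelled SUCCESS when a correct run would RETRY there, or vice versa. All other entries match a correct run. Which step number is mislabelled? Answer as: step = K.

Correct run:
T1 LOAD — after: cnt=5, r=5 — load
T0 LOAD — after: cnt=5, r=5 — load
T0 CAS — after: cnt=6, r=5 — ok
T0 LOAD — after: cnt=6, r=6 — load
T1 CAS — after: cnt=6, r=5 — retry
T1 LOAD — after: cnt=6, r=6 — load
T0 CAS — after: cnt=7, r=6 — ok
T1 CAS — after: cnt=7, r=6 — retry
T0 LOAD — after: cnt=7, r=7 — load
T0 CAS — after: cnt=8, r=7 — ok
Flip is step 7.

step = 7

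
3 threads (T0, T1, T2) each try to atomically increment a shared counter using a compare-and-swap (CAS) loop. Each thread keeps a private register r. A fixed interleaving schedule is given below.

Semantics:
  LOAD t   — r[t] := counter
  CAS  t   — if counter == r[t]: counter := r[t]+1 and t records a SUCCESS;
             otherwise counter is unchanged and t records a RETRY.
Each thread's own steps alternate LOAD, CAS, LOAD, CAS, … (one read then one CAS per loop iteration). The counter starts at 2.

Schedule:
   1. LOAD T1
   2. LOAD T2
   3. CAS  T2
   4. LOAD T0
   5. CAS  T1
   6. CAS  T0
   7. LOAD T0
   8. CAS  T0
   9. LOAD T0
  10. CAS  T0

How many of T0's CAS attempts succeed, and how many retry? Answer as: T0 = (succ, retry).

[1] T1.load  rd  (counter 2, T1.r 2)
[2] T2.load  rd  (counter 2, T2.r 2)
[3] T2.cas  hit  (counter 3, T2.r 2)
[4] T0.load  rd  (counter 3, T0.r 3)
[5] T1.cas  miss  (counter 3, T1.r 2)
[6] T0.cas  hit  (counter 4, T0.r 3)
[7] T0.load  rd  (counter 4, T0.r 4)
[8] T0.cas  hit  (counter 5, T0.r 4)
[9] T0.load  rd  (counter 5, T0.r 5)
[10] T0.cas  hit  (counter 6, T0.r 5)

T0 = (3, 0)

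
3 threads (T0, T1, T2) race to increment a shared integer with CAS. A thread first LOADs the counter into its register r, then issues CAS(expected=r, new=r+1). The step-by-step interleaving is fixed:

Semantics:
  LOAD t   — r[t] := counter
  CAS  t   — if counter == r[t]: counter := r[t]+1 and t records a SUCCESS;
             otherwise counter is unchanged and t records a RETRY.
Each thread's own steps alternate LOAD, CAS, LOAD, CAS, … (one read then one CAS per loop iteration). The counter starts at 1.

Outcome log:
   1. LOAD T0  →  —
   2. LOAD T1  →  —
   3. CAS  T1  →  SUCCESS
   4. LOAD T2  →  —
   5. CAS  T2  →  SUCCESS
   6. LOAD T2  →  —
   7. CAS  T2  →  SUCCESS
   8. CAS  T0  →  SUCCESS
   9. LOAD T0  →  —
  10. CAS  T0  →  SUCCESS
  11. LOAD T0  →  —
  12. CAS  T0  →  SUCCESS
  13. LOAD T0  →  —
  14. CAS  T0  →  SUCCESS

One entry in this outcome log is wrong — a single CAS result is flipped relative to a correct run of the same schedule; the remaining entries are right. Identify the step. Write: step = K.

step = 8

Reference trace:
#1 T0 reads 1
#2 T1 reads 1
#3 T1 CAS(1→2) writes; counter now 2
#4 T2 reads 2
#5 T2 CAS(2→3) writes; counter now 3
#6 T2 reads 3
#7 T2 CAS(3→4) writes; counter now 4
#8 T0 CAS(1→2) fails; counter now 4
#9 T0 reads 4
#10 T0 CAS(4→5) writes; counter now 5
#11 T0 reads 5
#12 T0 CAS(5→6) writes; counter now 6
#13 T0 reads 6
#14 T0 CAS(6→7) writes; counter now 7
Mismatch at 8.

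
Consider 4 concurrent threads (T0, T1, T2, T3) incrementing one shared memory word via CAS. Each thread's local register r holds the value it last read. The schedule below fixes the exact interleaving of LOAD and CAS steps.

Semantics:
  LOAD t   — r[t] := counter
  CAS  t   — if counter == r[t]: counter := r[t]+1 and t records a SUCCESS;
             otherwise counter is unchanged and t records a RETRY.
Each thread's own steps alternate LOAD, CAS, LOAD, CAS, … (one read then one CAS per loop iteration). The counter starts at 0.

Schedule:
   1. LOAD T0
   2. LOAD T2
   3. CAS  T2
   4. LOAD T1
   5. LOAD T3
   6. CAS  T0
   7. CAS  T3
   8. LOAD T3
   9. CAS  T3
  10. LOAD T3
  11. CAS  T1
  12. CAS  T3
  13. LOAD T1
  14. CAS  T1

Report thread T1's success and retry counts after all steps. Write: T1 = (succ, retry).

   1) LOAD T0:  M=0  r_T0=0
   2) LOAD T2:  M=0  r_T2=0
   3) CAS  T2:  M=1  r_T2=0 ✓
   4) LOAD T1:  M=1  r_T1=1
   5) LOAD T3:  M=1  r_T3=1
   6) CAS  T0:  M=1  r_T0=0 ✗
   7) CAS  T3:  M=2  r_T3=1 ✓
   8) LOAD T3:  M=2  r_T3=2
   9) CAS  T3:  M=3  r_T3=2 ✓
  10) LOAD T3:  M=3  r_T3=3
  11) CAS  T1:  M=3  r_T1=1 ✗
  12) CAS  T3:  M=4  r_T3=3 ✓
  13) LOAD T1:  M=4  r_T1=4
  14) CAS  T1:  M=5  r_T1=4 ✓

T1 = (1, 1)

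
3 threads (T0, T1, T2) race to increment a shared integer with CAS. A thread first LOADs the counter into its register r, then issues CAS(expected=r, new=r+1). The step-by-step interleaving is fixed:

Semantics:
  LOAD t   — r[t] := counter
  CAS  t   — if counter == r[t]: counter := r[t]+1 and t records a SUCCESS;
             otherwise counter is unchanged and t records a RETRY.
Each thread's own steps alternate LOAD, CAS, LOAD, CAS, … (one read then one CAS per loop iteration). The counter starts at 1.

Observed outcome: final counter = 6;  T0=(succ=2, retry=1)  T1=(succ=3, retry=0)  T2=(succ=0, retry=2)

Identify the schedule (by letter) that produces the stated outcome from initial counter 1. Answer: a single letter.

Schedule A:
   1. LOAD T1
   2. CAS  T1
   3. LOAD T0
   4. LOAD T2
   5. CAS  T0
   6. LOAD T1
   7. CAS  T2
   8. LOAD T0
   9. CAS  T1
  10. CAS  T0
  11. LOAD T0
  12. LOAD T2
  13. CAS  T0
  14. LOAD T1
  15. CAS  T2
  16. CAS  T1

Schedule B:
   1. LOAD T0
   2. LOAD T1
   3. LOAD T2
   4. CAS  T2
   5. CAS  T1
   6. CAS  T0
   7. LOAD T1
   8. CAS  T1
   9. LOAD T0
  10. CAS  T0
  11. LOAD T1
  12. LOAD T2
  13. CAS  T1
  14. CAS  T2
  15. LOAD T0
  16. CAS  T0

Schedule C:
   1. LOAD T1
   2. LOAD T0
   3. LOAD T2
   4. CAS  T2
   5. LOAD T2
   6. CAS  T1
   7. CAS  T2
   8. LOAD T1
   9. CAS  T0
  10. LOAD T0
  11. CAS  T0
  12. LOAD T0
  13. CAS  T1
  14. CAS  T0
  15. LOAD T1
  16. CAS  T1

Simulating candidate A:
T1 LOAD — after: cnt=1, r=1 — load
T1 CAS — after: cnt=2, r=1 — ok
T0 LOAD — after: cnt=2, r=2 — load
T2 LOAD — after: cnt=2, r=2 — load
T0 CAS — after: cnt=3, r=2 — ok
T1 LOAD — after: cnt=3, r=3 — load
T2 CAS — after: cnt=3, r=2 — retry
T0 LOAD — after: cnt=3, r=3 — load
T1 CAS — after: cnt=4, r=3 — ok
T0 CAS — after: cnt=4, r=3 — retry
T0 LOAD — after: cnt=4, r=4 — load
T2 LOAD — after: cnt=4, r=4 — load
T0 CAS — after: cnt=5, r=4 — ok
T1 LOAD — after: cnt=5, r=5 — load
T2 CAS — after: cnt=5, r=4 — retry
T1 CAS — after: cnt=6, r=5 — ok

A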